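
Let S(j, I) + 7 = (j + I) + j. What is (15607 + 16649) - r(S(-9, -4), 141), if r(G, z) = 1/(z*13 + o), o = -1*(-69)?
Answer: 61350911/1902 ≈ 32256.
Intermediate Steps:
S(j, I) = -7 + I + 2*j (S(j, I) = -7 + ((j + I) + j) = -7 + ((I + j) + j) = -7 + (I + 2*j) = -7 + I + 2*j)
o = 69
r(G, z) = 1/(69 + 13*z) (r(G, z) = 1/(z*13 + 69) = 1/(13*z + 69) = 1/(69 + 13*z))
(15607 + 16649) - r(S(-9, -4), 141) = (15607 + 16649) - 1/(69 + 13*141) = 32256 - 1/(69 + 1833) = 32256 - 1/1902 = 61350911/1902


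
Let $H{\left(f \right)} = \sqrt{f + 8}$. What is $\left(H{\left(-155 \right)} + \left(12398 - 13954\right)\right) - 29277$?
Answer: $-30833 + 7 i \sqrt{3} \approx -30833.0 + 12.124 i$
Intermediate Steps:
$H{\left(f \right)} = \sqrt{8 + f}$
$\left(H{\left(-155 \right)} + \left(12398 - 13954\right)\right) - 29277 = \left(\sqrt{8 - 155} + \left(12398 - 13954\right)\right) - 29277 = \left(\sqrt{-147} + \left(12398 - 13954\right)\right) - 29277 = \left(7 i \sqrt{3} - 1556\right) - 29277 = \left(-1556 + 7 i \sqrt{3}\right) - 29277 = -30833 + 7 i \sqrt{3}$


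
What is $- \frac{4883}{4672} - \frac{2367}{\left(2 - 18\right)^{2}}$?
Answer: $- \frac{192323}{18688} \approx -10.291$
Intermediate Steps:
$- \frac{4883}{4672} - \frac{2367}{\left(2 - 18\right)^{2}} = \left(-4883\right) \frac{1}{4672} - \frac{2367}{\left(-16\right)^{2}} = - \frac{4883}{4672} - \frac{2367}{256} = - \frac{192323}{18688}$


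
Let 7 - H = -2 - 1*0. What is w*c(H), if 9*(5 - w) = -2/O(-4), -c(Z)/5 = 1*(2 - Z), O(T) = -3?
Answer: 4655/27 ≈ 172.41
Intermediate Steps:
H = 9 (H = 7 - (-2 - 1*0) = 7 - (-2 + 0) = 7 - 1*(-2) = 7 + 2 = 9)
c(Z) = -10 + 5*Z (c(Z) = -5*(2 - Z) = -10 + 5*Z)
w = 133/27 (w = 5 - (-2)/(9*(-3)) = 5 - (-2)*(-1)/(9*3) = 5 - 1/9*2/3 = 5 - 2/27 = 133/27 ≈ 4.9259)
w*c(H) = 133*(-10 + 5*9)/27 = 133*(-10 + 45)/27 = (133/27)*35 = 4655/27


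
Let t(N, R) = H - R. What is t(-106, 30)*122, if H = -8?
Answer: -4636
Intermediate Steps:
t(N, R) = -8 - R
t(-106, 30)*122 = (-8 - 1*30)*122 = (-8 - 30)*122 = -38*122 = -4636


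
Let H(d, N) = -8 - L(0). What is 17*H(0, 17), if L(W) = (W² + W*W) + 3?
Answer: -187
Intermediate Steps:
L(W) = 3 + 2*W² (L(W) = (W² + W²) + 3 = 2*W² + 3 = 3 + 2*W²)
H(d, N) = -11 (H(d, N) = -8 - (3 + 2*0²) = -8 - (3 + 2*0) = -8 - (3 + 0) = -8 - 1*3 = -8 - 3 = -11)
17*H(0, 17) = 17*(-11) = -187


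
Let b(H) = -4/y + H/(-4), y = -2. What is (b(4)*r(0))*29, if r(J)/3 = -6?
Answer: -522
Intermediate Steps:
r(J) = -18 (r(J) = 3*(-6) = -18)
b(H) = 2 - H/4 (b(H) = -4/(-2) + H/(-4) = -4*(-1/2) + H*(-1/4) = 2 - H/4)
(b(4)*r(0))*29 = ((2 - 1/4*4)*(-18))*29 = ((2 - 1)*(-18))*29 = (1*(-18))*29 = -18*29 = -522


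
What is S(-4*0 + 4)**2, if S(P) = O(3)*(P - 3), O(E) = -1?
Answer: 1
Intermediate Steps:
S(P) = 3 - P (S(P) = -(P - 3) = -(-3 + P) = 3 - P)
S(-4*0 + 4)**2 = (3 - (-4*0 + 4))**2 = (3 - (0 + 4))**2 = (3 - 1*4)**2 = (3 - 4)**2 = (-1)**2 = 1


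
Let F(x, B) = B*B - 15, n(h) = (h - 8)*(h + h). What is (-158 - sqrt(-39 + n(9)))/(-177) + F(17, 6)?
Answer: 3875/177 + I*sqrt(21)/177 ≈ 21.893 + 0.02589*I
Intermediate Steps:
n(h) = 2*h*(-8 + h) (n(h) = (-8 + h)*(2*h) = 2*h*(-8 + h))
F(x, B) = -15 + B**2 (F(x, B) = B**2 - 15 = -15 + B**2)
(-158 - sqrt(-39 + n(9)))/(-177) + F(17, 6) = (-158 - sqrt(-39 + 2*9*(-8 + 9)))/(-177) + (-15 + 6**2) = (-158 - sqrt(-39 + 2*9*1))*(-1/177) + (-15 + 36) = (-158 - sqrt(-39 + 18))*(-1/177) + 21 = (-158 - sqrt(-21))*(-1/177) + 21 = (-158 - I*sqrt(21))*(-1/177) + 21 = (158/177 + I*sqrt(21)/177) + 21 = 3875/177 + I*sqrt(21)/177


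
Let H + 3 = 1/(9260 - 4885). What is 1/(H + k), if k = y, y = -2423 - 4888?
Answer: -4375/31998749 ≈ -0.00013672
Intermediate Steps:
H = -13124/4375 (H = -3 + 1/(9260 - 4885) = -3 + 1/4375 = -13124/4375 ≈ -2.9998)
y = -7311
k = -7311
1/(H + k) = 1/(-13124/4375 - 7311) = 1/(-31998749/4375) = -4375/31998749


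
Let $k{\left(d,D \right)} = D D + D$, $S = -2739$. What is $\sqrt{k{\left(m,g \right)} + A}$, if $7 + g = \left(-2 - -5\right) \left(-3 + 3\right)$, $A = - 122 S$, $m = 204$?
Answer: $10 \sqrt{3342} \approx 578.1$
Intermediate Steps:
$A = 334158$ ($A = \left(-122\right) \left(-2739\right) = 334158$)
$g = -7$ ($g = -7 + \left(-2 - -5\right) \left(-3 + 3\right) = -7 + \left(-2 + 5\right) 0 = -7 + 3 \cdot 0 = -7 + 0 = -7$)
$k{\left(d,D \right)} = D + D^{2}$ ($k{\left(d,D \right)} = D^{2} + D = D + D^{2}$)
$\sqrt{k{\left(m,g \right)} + A} = \sqrt{- 7 \left(1 - 7\right) + 334158} = \sqrt{\left(-7\right) \left(-6\right) + 334158} = \sqrt{42 + 334158} = \sqrt{334200} = 10 \sqrt{3342}$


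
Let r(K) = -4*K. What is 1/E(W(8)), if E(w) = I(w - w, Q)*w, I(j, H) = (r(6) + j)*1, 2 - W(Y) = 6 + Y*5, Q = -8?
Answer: 1/1056 ≈ 0.00094697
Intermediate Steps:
W(Y) = -4 - 5*Y (W(Y) = 2 - (6 + Y*5) = 2 - (6 + 5*Y) = 2 + (-6 - 5*Y) = -4 - 5*Y)
I(j, H) = -24 + j (I(j, H) = (-4*6 + j)*1 = (-24 + j)*1 = -24 + j)
E(w) = -24*w (E(w) = (-24 + (w - w))*w = (-24 + 0)*w = -24*w)
1/E(W(8)) = 1/(-24*(-4 - 5*8)) = 1/(-24*(-4 - 40)) = 1/(-24*(-44)) = 1/1056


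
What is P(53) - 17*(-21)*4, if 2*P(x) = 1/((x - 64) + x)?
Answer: 119953/84 ≈ 1428.0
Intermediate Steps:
P(x) = 1/(2*(-64 + 2*x)) (P(x) = 1/(2*((x - 64) + x)) = 1/(2*((-64 + x) + x)) = 1/(2*(-64 + 2*x)))
P(53) - 17*(-21)*4 = 1/(4*(-32 + 53)) - 17*(-21)*4 = (1/4)/21 + 357*4 = (1/4)*(1/21) + 1428 = 1/84 + 1428 = 119953/84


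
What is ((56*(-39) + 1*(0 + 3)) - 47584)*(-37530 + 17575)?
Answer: 993060575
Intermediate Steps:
((56*(-39) + 1*(0 + 3)) - 47584)*(-37530 + 17575) = ((-2184 + 1*3) - 47584)*(-19955) = ((-2184 + 3) - 47584)*(-19955) = (-2181 - 47584)*(-19955) = -49765*(-19955) = 993060575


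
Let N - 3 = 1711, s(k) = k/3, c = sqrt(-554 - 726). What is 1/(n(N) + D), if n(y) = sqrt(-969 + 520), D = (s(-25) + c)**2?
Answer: 9/((25 - 48*I*sqrt(5))**2 + 9*I*sqrt(449)) ≈ -0.00067396 + 0.00032018*I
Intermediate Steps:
c = 16*I*sqrt(5) (c = sqrt(-1280) = 16*I*sqrt(5) ≈ 35.777*I)
s(k) = k/3 (s(k) = k*(1/3) = k/3)
D = (-25/3 + 16*I*sqrt(5))**2 (D = ((1/3)*(-25) + 16*I*sqrt(5))**2 = (-25/3 + 16*I*sqrt(5))**2 ≈ -1210.6 - 596.29*I)
N = 1714 (N = 3 + 1711 = 1714)
n(y) = I*sqrt(449) (n(y) = sqrt(-449) = I*sqrt(449))
1/(n(N) + D) = 1/(I*sqrt(449) + (25 - 48*I*sqrt(5))**2/9) = 1/((25 - 48*I*sqrt(5))**2/9 + I*sqrt(449))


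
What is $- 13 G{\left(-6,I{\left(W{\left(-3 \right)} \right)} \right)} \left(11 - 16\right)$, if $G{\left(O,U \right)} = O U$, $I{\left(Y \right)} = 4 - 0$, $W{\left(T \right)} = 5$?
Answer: $-1560$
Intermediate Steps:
$I{\left(Y \right)} = 4$ ($I{\left(Y \right)} = 4 + 0 = 4$)
$- 13 G{\left(-6,I{\left(W{\left(-3 \right)} \right)} \right)} \left(11 - 16\right) = - 13 \left(\left(-6\right) 4\right) \left(11 - 16\right) = \left(-13\right) \left(-24\right) \left(11 - 16\right) = 312 \left(-5\right) = -1560$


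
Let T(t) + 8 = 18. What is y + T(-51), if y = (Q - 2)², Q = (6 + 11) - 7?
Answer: 74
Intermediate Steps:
Q = 10 (Q = 17 - 7 = 10)
y = 64 (y = (10 - 2)² = 8² = 64)
T(t) = 10 (T(t) = -8 + 18 = 10)
y + T(-51) = 64 + 10 = 74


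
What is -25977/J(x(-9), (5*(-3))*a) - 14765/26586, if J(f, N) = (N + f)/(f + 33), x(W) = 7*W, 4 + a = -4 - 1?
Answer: 575490905/53172 ≈ 10823.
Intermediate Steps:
a = -9 (a = -4 + (-4 - 1) = -4 - 5 = -9)
J(f, N) = (N + f)/(33 + f)
-25977/J(x(-9), (5*(-3))*a) - 14765/26586 = -25977*(33 + 7*(-9))/((5*(-3))*(-9) + 7*(-9)) - 14765/26586 = -25977*(33 - 63)/(-15*(-9) - 63) - 14765*1/26586 = -25977*(-30/(135 - 63)) - 14765/26586 = -25977/((-1/30*72)) - 14765/26586 = -25977/(-12/5) - 14765/26586 = -25977*(-5/12) - 14765/26586 = 43295/4 - 14765/26586 = 575490905/53172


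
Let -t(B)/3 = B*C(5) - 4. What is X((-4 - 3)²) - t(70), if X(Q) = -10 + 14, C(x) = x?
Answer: 1042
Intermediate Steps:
X(Q) = 4
t(B) = 12 - 15*B (t(B) = -3*(B*5 - 4) = -3*(5*B - 4) = -3*(-4 + 5*B) = 12 - 15*B)
X((-4 - 3)²) - t(70) = 4 - (12 - 15*70) = 4 - (12 - 1050) = 4 - 1*(-1038) = 4 + 1038 = 1042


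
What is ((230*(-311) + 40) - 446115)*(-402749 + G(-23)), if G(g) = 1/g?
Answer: 4794693128940/23 ≈ 2.0846e+11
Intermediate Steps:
((230*(-311) + 40) - 446115)*(-402749 + G(-23)) = ((230*(-311) + 40) - 446115)*(-402749 + 1/(-23)) = ((-71530 + 40) - 446115)*(-402749 - 1/23) = (-71490 - 446115)*(-9263228/23) = -517605*(-9263228/23) = 4794693128940/23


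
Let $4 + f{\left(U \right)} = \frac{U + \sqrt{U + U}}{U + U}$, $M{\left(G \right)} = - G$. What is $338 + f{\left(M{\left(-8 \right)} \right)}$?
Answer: $\frac{1339}{4} \approx 334.75$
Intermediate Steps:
$f{\left(U \right)} = -4 + \frac{U + \sqrt{2} \sqrt{U}}{2 U}$ ($f{\left(U \right)} = -4 + \frac{U + \sqrt{U + U}}{U + U} = -4 + \frac{U + \sqrt{2 U}}{2 U} = -4 + \left(U + \sqrt{2} \sqrt{U}\right) \frac{1}{2 U} = -4 + \frac{U + \sqrt{2} \sqrt{U}}{2 U}$)
$338 + f{\left(M{\left(-8 \right)} \right)} = 338 - \left(\frac{7}{2} - \frac{\sqrt{2}}{2 \sqrt{8}}\right) = 338 - \left(\frac{7}{2} - \frac{\sqrt{2}}{2 \cdot 2 \sqrt{2}}\right) = 338 - \left(\frac{7}{2} - \frac{\sqrt{2} \frac{\sqrt{2}}{4}}{2}\right) = 338 + \left(- \frac{7}{2} + \frac{1}{4}\right) = 338 - \frac{13}{4} = \frac{1339}{4}$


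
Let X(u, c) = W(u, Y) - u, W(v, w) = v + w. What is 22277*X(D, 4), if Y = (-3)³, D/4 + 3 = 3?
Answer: -601479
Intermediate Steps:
D = 0 (D = -12 + 4*3 = -12 + 12 = 0)
Y = -27
X(u, c) = -27 (X(u, c) = (u - 27) - u = (-27 + u) - u = -27)
22277*X(D, 4) = 22277*(-27) = -601479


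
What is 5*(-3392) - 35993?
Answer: -52953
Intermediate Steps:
5*(-3392) - 35993 = -16960 - 35993 = -52953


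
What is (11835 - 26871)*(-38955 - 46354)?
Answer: 1282706124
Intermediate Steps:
(11835 - 26871)*(-38955 - 46354) = -15036*(-85309) = 1282706124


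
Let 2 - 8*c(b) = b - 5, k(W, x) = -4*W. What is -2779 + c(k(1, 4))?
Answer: -22221/8 ≈ -2777.6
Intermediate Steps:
c(b) = 7/8 - b/8 (c(b) = ¼ - (b - 5)/8 = ¼ - (-5 + b)/8 = ¼ + (5/8 - b/8) = 7/8 - b/8)
-2779 + c(k(1, 4)) = -2779 + (7/8 - (-1)/2) = -2779 + (7/8 - ⅛*(-4)) = -2779 + (7/8 + ½) = -2779 + 11/8 = -22221/8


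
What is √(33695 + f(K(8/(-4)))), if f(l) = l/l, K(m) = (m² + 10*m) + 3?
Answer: 36*√26 ≈ 183.56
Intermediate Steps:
K(m) = 3 + m² + 10*m
f(l) = 1
√(33695 + f(K(8/(-4)))) = √(33695 + 1) = √33696 = 36*√26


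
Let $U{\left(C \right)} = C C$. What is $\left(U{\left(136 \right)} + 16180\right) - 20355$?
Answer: $14321$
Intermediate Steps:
$U{\left(C \right)} = C^{2}$
$\left(U{\left(136 \right)} + 16180\right) - 20355 = \left(136^{2} + 16180\right) - 20355 = \left(18496 + 16180\right) - 20355 = 34676 - 20355 = 14321$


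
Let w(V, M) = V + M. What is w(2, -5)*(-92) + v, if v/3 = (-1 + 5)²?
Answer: 324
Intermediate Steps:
v = 48 (v = 3*(-1 + 5)² = 3*4² = 3*16 = 48)
w(V, M) = M + V
w(2, -5)*(-92) + v = (-5 + 2)*(-92) + 48 = -3*(-92) + 48 = 276 + 48 = 324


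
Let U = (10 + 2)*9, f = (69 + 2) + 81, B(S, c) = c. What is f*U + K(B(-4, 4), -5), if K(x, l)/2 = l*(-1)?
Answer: 16426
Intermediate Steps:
K(x, l) = -2*l (K(x, l) = 2*(l*(-1)) = 2*(-l) = -2*l)
f = 152 (f = 71 + 81 = 152)
U = 108 (U = 12*9 = 108)
f*U + K(B(-4, 4), -5) = 152*108 - 2*(-5) = 16416 + 10 = 16426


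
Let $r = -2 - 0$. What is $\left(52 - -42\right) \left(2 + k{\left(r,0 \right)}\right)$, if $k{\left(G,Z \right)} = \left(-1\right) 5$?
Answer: $-282$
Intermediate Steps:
$r = -2$ ($r = -2 + 0 = -2$)
$k{\left(G,Z \right)} = -5$
$\left(52 - -42\right) \left(2 + k{\left(r,0 \right)}\right) = \left(52 - -42\right) \left(2 - 5\right) = \left(52 + 42\right) \left(-3\right) = 94 \left(-3\right) = -282$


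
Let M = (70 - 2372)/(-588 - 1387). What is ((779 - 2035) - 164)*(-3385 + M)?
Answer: 1897992732/395 ≈ 4.8050e+6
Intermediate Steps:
M = 2302/1975 (M = -2302/(-1975) = -2302*(-1/1975) = 2302/1975 ≈ 1.1656)
((779 - 2035) - 164)*(-3385 + M) = ((779 - 2035) - 164)*(-3385 + 2302/1975) = (-1256 - 164)*(-6683073/1975) = -1420*(-6683073/1975) = 1897992732/395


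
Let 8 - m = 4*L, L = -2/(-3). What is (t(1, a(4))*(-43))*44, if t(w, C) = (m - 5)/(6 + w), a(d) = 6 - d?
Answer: -1892/21 ≈ -90.095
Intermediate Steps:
L = 2/3 (L = -2*(-1/3) = 2/3 ≈ 0.66667)
m = 16/3 (m = 8 - 4*2/3 = 8 - 1*8/3 = 8 - 8/3 = 16/3 ≈ 5.3333)
t(w, C) = 1/(3*(6 + w)) (t(w, C) = (16/3 - 5)/(6 + w) = 1/(3*(6 + w)))
(t(1, a(4))*(-43))*44 = ((1/(3*(6 + 1)))*(-43))*44 = (((1/3)/7)*(-43))*44 = (((1/3)*(1/7))*(-43))*44 = ((1/21)*(-43))*44 = -43/21*44 = -1892/21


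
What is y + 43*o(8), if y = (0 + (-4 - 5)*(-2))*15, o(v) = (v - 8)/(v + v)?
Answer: 270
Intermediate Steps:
o(v) = (-8 + v)/(2*v) (o(v) = (-8 + v)/((2*v)) = (-8 + v)*(1/(2*v)) = (-8 + v)/(2*v))
y = 270 (y = (0 - 9*(-2))*15 = (0 + 18)*15 = 18*15 = 270)
y + 43*o(8) = 270 + 43*((½)*(-8 + 8)/8) = 270 + 43*((½)*(⅛)*0) = 270 + 43*0 = 270 + 0 = 270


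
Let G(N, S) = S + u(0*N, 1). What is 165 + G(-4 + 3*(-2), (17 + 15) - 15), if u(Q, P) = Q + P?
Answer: 183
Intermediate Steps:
u(Q, P) = P + Q
G(N, S) = 1 + S (G(N, S) = S + (1 + 0*N) = S + (1 + 0) = S + 1 = 1 + S)
165 + G(-4 + 3*(-2), (17 + 15) - 15) = 165 + (1 + ((17 + 15) - 15)) = 165 + (1 + (32 - 15)) = 165 + (1 + 17) = 165 + 18 = 183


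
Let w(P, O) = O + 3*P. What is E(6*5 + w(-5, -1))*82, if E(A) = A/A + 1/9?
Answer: 820/9 ≈ 91.111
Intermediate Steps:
E(A) = 10/9 (E(A) = 1 + 1*(⅑) = 1 + ⅑ = 10/9)
E(6*5 + w(-5, -1))*82 = (10/9)*82 = 820/9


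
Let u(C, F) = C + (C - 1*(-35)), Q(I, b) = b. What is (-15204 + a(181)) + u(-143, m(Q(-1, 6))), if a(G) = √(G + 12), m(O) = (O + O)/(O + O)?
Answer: -15455 + √193 ≈ -15441.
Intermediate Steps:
m(O) = 1 (m(O) = (2*O)/((2*O)) = (2*O)*(1/(2*O)) = 1)
u(C, F) = 35 + 2*C (u(C, F) = C + (C + 35) = C + (35 + C) = 35 + 2*C)
a(G) = √(12 + G)
(-15204 + a(181)) + u(-143, m(Q(-1, 6))) = (-15204 + √(12 + 181)) + (35 + 2*(-143)) = (-15204 + √193) + (35 - 286) = (-15204 + √193) - 251 = -15455 + √193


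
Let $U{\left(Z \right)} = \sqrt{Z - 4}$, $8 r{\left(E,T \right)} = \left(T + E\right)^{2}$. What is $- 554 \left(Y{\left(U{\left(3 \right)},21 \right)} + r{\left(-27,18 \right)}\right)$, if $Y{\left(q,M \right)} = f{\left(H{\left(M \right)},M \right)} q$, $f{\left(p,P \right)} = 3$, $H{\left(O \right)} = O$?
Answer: $- \frac{22437}{4} - 1662 i \approx -5609.3 - 1662.0 i$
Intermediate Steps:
$r{\left(E,T \right)} = \frac{\left(E + T\right)^{2}}{8}$ ($r{\left(E,T \right)} = \frac{\left(T + E\right)^{2}}{8} = \frac{\left(E + T\right)^{2}}{8}$)
$U{\left(Z \right)} = \sqrt{-4 + Z}$
$Y{\left(q,M \right)} = 3 q$
$- 554 \left(Y{\left(U{\left(3 \right)},21 \right)} + r{\left(-27,18 \right)}\right) = - 554 \left(3 \sqrt{-4 + 3} + \frac{\left(-27 + 18\right)^{2}}{8}\right) = - 554 \left(3 \sqrt{-1} + \frac{\left(-9\right)^{2}}{8}\right) = - 554 \left(3 i + \frac{1}{8} \cdot 81\right) = - 554 \left(3 i + \frac{81}{8}\right) = - 554 \left(\frac{81}{8} + 3 i\right) = - \frac{22437}{4} - 1662 i$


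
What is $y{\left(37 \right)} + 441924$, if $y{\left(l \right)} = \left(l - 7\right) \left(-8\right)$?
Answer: $441684$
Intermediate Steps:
$y{\left(l \right)} = 56 - 8 l$ ($y{\left(l \right)} = \left(-7 + l\right) \left(-8\right) = 56 - 8 l$)
$y{\left(37 \right)} + 441924 = \left(56 - 296\right) + 441924 = -240 + 441924 = 441684$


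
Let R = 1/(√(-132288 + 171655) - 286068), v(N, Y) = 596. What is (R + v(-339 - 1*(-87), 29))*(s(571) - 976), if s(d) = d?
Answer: -19753298694357120/81834861257 + 405*√39367/81834861257 ≈ -2.4138e+5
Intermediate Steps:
R = 1/(-286068 + √39367) (R = 1/(√39367 - 286068) = 1/(-286068 + √39367) ≈ -3.4981e-6)
(R + v(-339 - 1*(-87), 29))*(s(571) - 976) = ((-286068/81834861257 - √39367/81834861257) + 596)*(571 - 976) = (48773577023104/81834861257 - √39367/81834861257)*(-405) = -19753298694357120/81834861257 + 405*√39367/81834861257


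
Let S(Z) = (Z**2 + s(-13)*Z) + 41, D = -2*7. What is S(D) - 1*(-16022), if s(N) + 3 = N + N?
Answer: 16665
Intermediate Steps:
s(N) = -3 + 2*N (s(N) = -3 + (N + N) = -3 + 2*N)
D = -14
S(Z) = 41 + Z**2 - 29*Z (S(Z) = (Z**2 + (-3 + 2*(-13))*Z) + 41 = (Z**2 + (-3 - 26)*Z) + 41 = (Z**2 - 29*Z) + 41 = 41 + Z**2 - 29*Z)
S(D) - 1*(-16022) = (41 + (-14)**2 - 29*(-14)) - 1*(-16022) = (41 + 196 + 406) + 16022 = 643 + 16022 = 16665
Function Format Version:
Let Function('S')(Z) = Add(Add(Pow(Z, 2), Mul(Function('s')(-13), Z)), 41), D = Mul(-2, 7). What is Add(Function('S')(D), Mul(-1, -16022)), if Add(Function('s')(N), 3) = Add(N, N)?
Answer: 16665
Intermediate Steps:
Function('s')(N) = Add(-3, Mul(2, N)) (Function('s')(N) = Add(-3, Add(N, N)) = Add(-3, Mul(2, N)))
D = -14
Function('S')(Z) = Add(41, Pow(Z, 2), Mul(-29, Z)) (Function('S')(Z) = Add(Add(Pow(Z, 2), Mul(Add(-3, Mul(2, -13)), Z)), 41) = Add(Add(Pow(Z, 2), Mul(Add(-3, -26), Z)), 41) = Add(Add(Pow(Z, 2), Mul(-29, Z)), 41) = Add(41, Pow(Z, 2), Mul(-29, Z)))
Add(Function('S')(D), Mul(-1, -16022)) = Add(Add(41, Pow(-14, 2), Mul(-29, -14)), Mul(-1, -16022)) = Add(Add(41, 196, 406), 16022) = Add(643, 16022) = 16665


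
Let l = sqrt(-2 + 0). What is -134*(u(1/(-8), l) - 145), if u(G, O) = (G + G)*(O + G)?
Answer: 310813/16 + 67*I*sqrt(2)/2 ≈ 19426.0 + 47.376*I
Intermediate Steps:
l = I*sqrt(2) (l = sqrt(-2) = I*sqrt(2) ≈ 1.4142*I)
u(G, O) = 2*G*(G + O) (u(G, O) = (2*G)*(G + O) = 2*G*(G + O))
-134*(u(1/(-8), l) - 145) = -134*(2*(1/(-8) + I*sqrt(2))/(-8) - 145) = -134*(2*(-1/8)*(-1/8 + I*sqrt(2)) - 145) = -134*((1/32 - I*sqrt(2)/4) - 145) = -134*(-4639/32 - I*sqrt(2)/4) = 310813/16 + 67*I*sqrt(2)/2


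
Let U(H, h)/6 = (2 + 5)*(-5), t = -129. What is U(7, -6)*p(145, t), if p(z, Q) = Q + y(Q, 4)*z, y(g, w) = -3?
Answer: 118440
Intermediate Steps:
p(z, Q) = Q - 3*z
U(H, h) = -210 (U(H, h) = 6*((2 + 5)*(-5)) = 6*(7*(-5)) = 6*(-35) = -210)
U(7, -6)*p(145, t) = -210*(-129 - 3*145) = -210*(-129 - 435) = -210*(-564) = 118440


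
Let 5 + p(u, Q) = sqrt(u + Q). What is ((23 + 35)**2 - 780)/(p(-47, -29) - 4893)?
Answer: -791027/1499405 - 323*I*sqrt(19)/1499405 ≈ -0.52756 - 0.00093899*I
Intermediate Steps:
p(u, Q) = -5 + sqrt(Q + u) (p(u, Q) = -5 + sqrt(u + Q) = -5 + sqrt(Q + u))
((23 + 35)**2 - 780)/(p(-47, -29) - 4893) = ((23 + 35)**2 - 780)/((-5 + sqrt(-29 - 47)) - 4893) = (58**2 - 780)/((-5 + sqrt(-76)) - 4893) = (3364 - 780)/((-5 + 2*I*sqrt(19)) - 4893) = 2584/(-4898 + 2*I*sqrt(19))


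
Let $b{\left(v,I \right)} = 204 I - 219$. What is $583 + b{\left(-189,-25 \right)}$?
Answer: $-4736$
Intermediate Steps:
$b{\left(v,I \right)} = -219 + 204 I$
$583 + b{\left(-189,-25 \right)} = 583 + \left(-219 + 204 \left(-25\right)\right) = 583 - 5319 = -4736$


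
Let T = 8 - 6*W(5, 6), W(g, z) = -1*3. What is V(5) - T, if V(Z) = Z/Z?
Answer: -25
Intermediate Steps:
W(g, z) = -3
V(Z) = 1
T = 26 (T = 8 - 6*(-3) = 8 + 18 = 26)
V(5) - T = 1 - 1*26 = 1 - 26 = -25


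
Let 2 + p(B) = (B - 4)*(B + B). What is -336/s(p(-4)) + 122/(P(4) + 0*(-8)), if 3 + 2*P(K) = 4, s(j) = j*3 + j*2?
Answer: 37652/155 ≈ 242.92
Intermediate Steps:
p(B) = -2 + 2*B*(-4 + B) (p(B) = -2 + (B - 4)*(B + B) = -2 + (-4 + B)*(2*B) = -2 + 2*B*(-4 + B))
s(j) = 5*j (s(j) = 3*j + 2*j = 5*j)
P(K) = 1/2 (P(K) = -3/2 + (1/2)*4 = -3/2 + 2 = 1/2)
-336/s(p(-4)) + 122/(P(4) + 0*(-8)) = -336*1/(5*(-2 - 8*(-4) + 2*(-4)**2)) + 122/(1/2 + 0*(-8)) = -336*1/(5*(-2 + 32 + 2*16)) + 122/(1/2 + 0) = -336*1/(5*(-2 + 32 + 32)) + 122/(1/2) = -336/(5*62) + 122*2 = -336/310 + 244 = -336*1/310 + 244 = -168/155 + 244 = 37652/155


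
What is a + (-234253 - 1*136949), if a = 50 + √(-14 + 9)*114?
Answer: -371152 + 114*I*√5 ≈ -3.7115e+5 + 254.91*I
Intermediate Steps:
a = 50 + 114*I*√5 (a = 50 + √(-5)*114 = 50 + (I*√5)*114 = 50 + 114*I*√5 ≈ 50.0 + 254.91*I)
a + (-234253 - 1*136949) = (50 + 114*I*√5) + (-234253 - 1*136949) = (50 + 114*I*√5) + (-234253 - 136949) = (50 + 114*I*√5) - 371202 = -371152 + 114*I*√5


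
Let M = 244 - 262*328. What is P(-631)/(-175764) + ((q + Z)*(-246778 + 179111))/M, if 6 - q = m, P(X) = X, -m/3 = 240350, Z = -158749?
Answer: 278656451219257/627565362 ≈ 4.4403e+5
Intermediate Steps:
m = -721050 (m = -3*240350 = -721050)
q = 721056 (q = 6 - 1*(-721050) = 6 + 721050 = 721056)
M = -85692 (M = 244 - 85936 = -85692)
P(-631)/(-175764) + ((q + Z)*(-246778 + 179111))/M = -631/(-175764) + ((721056 - 158749)*(-246778 + 179111))/(-85692) = -631*(-1/175764) + (562307*(-67667))*(-1/85692) = 631/175764 - 38049627769*(-1/85692) = 631/175764 + 38049627769/85692 = 278656451219257/627565362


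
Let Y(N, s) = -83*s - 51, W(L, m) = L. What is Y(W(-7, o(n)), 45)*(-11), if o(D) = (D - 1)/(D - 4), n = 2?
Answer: 41646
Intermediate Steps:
o(D) = (-1 + D)/(-4 + D)
Y(N, s) = -51 - 83*s
Y(W(-7, o(n)), 45)*(-11) = (-51 - 83*45)*(-11) = (-51 - 3735)*(-11) = -3786*(-11) = 41646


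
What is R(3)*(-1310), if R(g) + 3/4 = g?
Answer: -5895/2 ≈ -2947.5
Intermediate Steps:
R(g) = -¾ + g
R(3)*(-1310) = (-¾ + 3)*(-1310) = (9/4)*(-1310) = -5895/2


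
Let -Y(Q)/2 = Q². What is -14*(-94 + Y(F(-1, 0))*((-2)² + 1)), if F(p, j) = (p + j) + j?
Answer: 1456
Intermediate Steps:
F(p, j) = p + 2*j (F(p, j) = (j + p) + j = p + 2*j)
Y(Q) = -2*Q²
-14*(-94 + Y(F(-1, 0))*((-2)² + 1)) = -14*(-94 + (-2*(-1 + 2*0)²)*((-2)² + 1)) = -14*(-94 + (-2*(-1 + 0)²)*(4 + 1)) = -14*(-94 - 2*(-1)²*5) = -14*(-94 - 2*1*5) = -14*(-94 - 2*5) = -14*(-94 - 10) = -14*(-104) = 1456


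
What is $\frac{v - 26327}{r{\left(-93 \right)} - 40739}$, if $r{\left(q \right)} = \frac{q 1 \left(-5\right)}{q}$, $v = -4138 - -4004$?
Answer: $\frac{26461}{40744} \approx 0.64945$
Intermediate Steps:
$v = -134$ ($v = -4138 + 4004 = -134$)
$r{\left(q \right)} = -5$ ($r{\left(q \right)} = \frac{q \left(-5\right)}{q} = \frac{\left(-5\right) q}{q} = -5$)
$\frac{v - 26327}{r{\left(-93 \right)} - 40739} = \frac{-134 - 26327}{-5 - 40739} = - \frac{26461}{-5 - 40739} = - \frac{26461}{-40744} = \left(-26461\right) \left(- \frac{1}{40744}\right) = \frac{26461}{40744}$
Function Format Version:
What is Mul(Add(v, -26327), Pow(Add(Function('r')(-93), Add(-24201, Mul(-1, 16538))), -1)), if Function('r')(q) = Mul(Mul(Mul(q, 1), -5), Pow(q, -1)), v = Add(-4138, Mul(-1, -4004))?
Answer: Rational(26461, 40744) ≈ 0.64945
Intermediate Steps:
v = -134 (v = Add(-4138, 4004) = -134)
Function('r')(q) = -5 (Function('r')(q) = Mul(Mul(q, -5), Pow(q, -1)) = Mul(Mul(-5, q), Pow(q, -1)) = -5)
Mul(Add(v, -26327), Pow(Add(Function('r')(-93), Add(-24201, Mul(-1, 16538))), -1)) = Mul(Add(-134, -26327), Pow(Add(-5, Add(-24201, Mul(-1, 16538))), -1)) = Mul(-26461, Pow(Add(-5, Add(-24201, -16538)), -1)) = Mul(-26461, Pow(Add(-5, -40739), -1)) = Mul(-26461, Pow(-40744, -1)) = Mul(-26461, Rational(-1, 40744)) = Rational(26461, 40744)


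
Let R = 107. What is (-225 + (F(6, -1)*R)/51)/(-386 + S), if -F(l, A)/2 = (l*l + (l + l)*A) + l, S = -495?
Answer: 5965/14977 ≈ 0.39828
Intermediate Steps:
F(l, A) = -2*l - 2*l**2 - 4*A*l (F(l, A) = -2*((l*l + (l + l)*A) + l) = -2*((l**2 + (2*l)*A) + l) = -2*((l**2 + 2*A*l) + l) = -2*(l + l**2 + 2*A*l) = -2*l - 2*l**2 - 4*A*l)
(-225 + (F(6, -1)*R)/51)/(-386 + S) = (-225 + (-2*6*(1 + 6 + 2*(-1))*107)/51)/(-386 - 495) = (-225 + (-2*6*(1 + 6 - 2)*107)*(1/51))/(-881) = (-225 + (-2*6*5*107)*(1/51))*(-1/881) = (-225 - 60*107*(1/51))*(-1/881) = (-225 - 6420*1/51)*(-1/881) = (-225 - 2140/17)*(-1/881) = -5965/17*(-1/881) = 5965/14977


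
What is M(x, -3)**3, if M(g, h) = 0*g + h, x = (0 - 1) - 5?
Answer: -27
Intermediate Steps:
x = -6 (x = -1 - 5 = -6)
M(g, h) = h (M(g, h) = 0 + h = h)
M(x, -3)**3 = (-3)**3 = -27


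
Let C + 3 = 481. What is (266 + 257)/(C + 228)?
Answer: 523/706 ≈ 0.74079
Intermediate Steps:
C = 478 (C = -3 + 481 = 478)
(266 + 257)/(C + 228) = (266 + 257)/(478 + 228) = 523/706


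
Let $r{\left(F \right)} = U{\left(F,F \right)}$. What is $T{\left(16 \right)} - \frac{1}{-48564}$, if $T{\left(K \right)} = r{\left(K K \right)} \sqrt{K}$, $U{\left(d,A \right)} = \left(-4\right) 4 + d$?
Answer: $\frac{46621441}{48564} \approx 960.0$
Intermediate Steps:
$U{\left(d,A \right)} = -16 + d$
$r{\left(F \right)} = -16 + F$
$T{\left(K \right)} = \sqrt{K} \left(-16 + K^{2}\right)$ ($T{\left(K \right)} = \left(-16 + K K\right) \sqrt{K} = \left(-16 + K^{2}\right) \sqrt{K} = \sqrt{K} \left(-16 + K^{2}\right)$)
$T{\left(16 \right)} - \frac{1}{-48564} = \sqrt{16} \left(-16 + 16^{2}\right) - \frac{1}{-48564} = 4 \left(-16 + 256\right) - - \frac{1}{48564} = 4 \cdot 240 + \frac{1}{48564} = 960 + \frac{1}{48564} = \frac{46621441}{48564}$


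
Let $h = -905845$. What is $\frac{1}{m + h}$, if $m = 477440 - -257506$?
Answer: $- \frac{1}{170899} \approx -5.8514 \cdot 10^{-6}$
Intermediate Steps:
$m = 734946$ ($m = 477440 + 257506 = 734946$)
$\frac{1}{m + h} = \frac{1}{734946 - 905845} = \frac{1}{-170899} = - \frac{1}{170899}$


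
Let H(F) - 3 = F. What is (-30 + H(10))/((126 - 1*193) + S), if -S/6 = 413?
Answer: 17/2545 ≈ 0.0066798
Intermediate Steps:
S = -2478 (S = -6*413 = -2478)
H(F) = 3 + F
(-30 + H(10))/((126 - 1*193) + S) = (-30 + (3 + 10))/((126 - 1*193) - 2478) = (-30 + 13)/((126 - 193) - 2478) = -17/(-67 - 2478) = -17/(-2545) = -17*(-1/2545) = 17/2545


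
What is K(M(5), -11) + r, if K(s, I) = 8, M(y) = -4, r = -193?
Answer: -185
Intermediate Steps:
K(M(5), -11) + r = 8 - 193 = -185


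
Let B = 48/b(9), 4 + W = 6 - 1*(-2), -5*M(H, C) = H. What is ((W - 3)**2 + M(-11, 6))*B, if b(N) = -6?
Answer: -128/5 ≈ -25.600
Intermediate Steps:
M(H, C) = -H/5
W = 4 (W = -4 + (6 - 1*(-2)) = -4 + (6 + 2) = -4 + 8 = 4)
B = -8 (B = 48/(-6) = 48*(-1/6) = -8)
((W - 3)**2 + M(-11, 6))*B = ((4 - 3)**2 - 1/5*(-11))*(-8) = (1**2 + 11/5)*(-8) = (1 + 11/5)*(-8) = (16/5)*(-8) = -128/5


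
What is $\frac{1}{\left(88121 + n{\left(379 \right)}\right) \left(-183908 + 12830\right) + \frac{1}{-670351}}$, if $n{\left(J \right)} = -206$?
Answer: $- \frac{670351}{10082295141051871} \approx -6.6488 \cdot 10^{-11}$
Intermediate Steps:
$\frac{1}{\left(88121 + n{\left(379 \right)}\right) \left(-183908 + 12830\right) + \frac{1}{-670351}} = \frac{1}{\left(88121 - 206\right) \left(-183908 + 12830\right) + \frac{1}{-670351}} = \frac{1}{87915 \left(-171078\right) - \frac{1}{670351}} = \frac{1}{-15040322370 - \frac{1}{670351}} = \frac{1}{- \frac{10082295141051871}{670351}} = - \frac{670351}{10082295141051871}$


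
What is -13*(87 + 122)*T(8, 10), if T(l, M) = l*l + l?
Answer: -195624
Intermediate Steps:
T(l, M) = l + l² (T(l, M) = l² + l = l + l²)
-13*(87 + 122)*T(8, 10) = -13*(87 + 122)*(8*(1 + 8)) = -13*209*(8*9) = -13*209*72 = -13*15048 = -1*195624 = -195624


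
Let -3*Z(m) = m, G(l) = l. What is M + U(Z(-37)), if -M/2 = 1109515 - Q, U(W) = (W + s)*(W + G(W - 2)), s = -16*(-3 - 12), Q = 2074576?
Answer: 17422574/9 ≈ 1.9358e+6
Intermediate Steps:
Z(m) = -m/3
s = 240 (s = -16*(-15) = 240)
U(W) = (-2 + 2*W)*(240 + W) (U(W) = (W + 240)*(W + (W - 2)) = (240 + W)*(W + (-2 + W)) = (240 + W)*(-2 + 2*W) = (-2 + 2*W)*(240 + W))
M = 1930122 (M = -2*(1109515 - 1*2074576) = -2*(1109515 - 2074576) = -2*(-965061) = 1930122)
M + U(Z(-37)) = 1930122 + (-480 + 2*(-1/3*(-37))**2 + 478*(-1/3*(-37))) = 1930122 + (-480 + 2*(37/3)**2 + 478*(37/3)) = 1930122 + (-480 + 2*(1369/9) + 17686/3) = 1930122 + (-480 + 2738/9 + 17686/3) = 1930122 + 51476/9 = 17422574/9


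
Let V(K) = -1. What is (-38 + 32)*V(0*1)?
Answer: 6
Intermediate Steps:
(-38 + 32)*V(0*1) = (-38 + 32)*(-1) = -6*(-1) = 6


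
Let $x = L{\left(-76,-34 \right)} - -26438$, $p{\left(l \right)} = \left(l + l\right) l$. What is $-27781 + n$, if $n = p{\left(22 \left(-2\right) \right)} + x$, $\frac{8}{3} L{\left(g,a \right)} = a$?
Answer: $\frac{10065}{4} \approx 2516.3$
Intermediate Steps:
$p{\left(l \right)} = 2 l^{2}$ ($p{\left(l \right)} = 2 l l = 2 l^{2}$)
$L{\left(g,a \right)} = \frac{3 a}{8}$
$x = \frac{105701}{4}$ ($x = \frac{3}{8} \left(-34\right) - -26438 = - \frac{51}{4} + 26438 = \frac{105701}{4} \approx 26425.0$)
$n = \frac{121189}{4}$ ($n = 2 \left(22 \left(-2\right)\right)^{2} + \frac{105701}{4} = 2 \left(-44\right)^{2} + \frac{105701}{4} = 2 \cdot 1936 + \frac{105701}{4} = 3872 + \frac{105701}{4} = \frac{121189}{4} \approx 30297.0$)
$-27781 + n = -27781 + \frac{121189}{4} = \frac{10065}{4}$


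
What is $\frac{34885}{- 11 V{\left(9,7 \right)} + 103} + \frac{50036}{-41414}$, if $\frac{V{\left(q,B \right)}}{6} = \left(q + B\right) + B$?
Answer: $- \frac{151552833}{5860081} \approx -25.862$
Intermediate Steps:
$V{\left(q,B \right)} = 6 q + 12 B$ ($V{\left(q,B \right)} = 6 \left(\left(q + B\right) + B\right) = 6 \left(\left(B + q\right) + B\right) = 6 \left(q + 2 B\right) = 6 q + 12 B$)
$\frac{34885}{- 11 V{\left(9,7 \right)} + 103} + \frac{50036}{-41414} = \frac{34885}{- 11 \left(6 \cdot 9 + 12 \cdot 7\right) + 103} + \frac{50036}{-41414} = \frac{34885}{- 11 \left(54 + 84\right) + 103} + 50036 \left(- \frac{1}{41414}\right) = \frac{34885}{\left(-11\right) 138 + 103} - \frac{25018}{20707} = \frac{34885}{-1518 + 103} - \frac{25018}{20707} = \frac{34885}{-1415} - \frac{25018}{20707} = 34885 \left(- \frac{1}{1415}\right) - \frac{25018}{20707} = - \frac{6977}{283} - \frac{25018}{20707} = - \frac{151552833}{5860081}$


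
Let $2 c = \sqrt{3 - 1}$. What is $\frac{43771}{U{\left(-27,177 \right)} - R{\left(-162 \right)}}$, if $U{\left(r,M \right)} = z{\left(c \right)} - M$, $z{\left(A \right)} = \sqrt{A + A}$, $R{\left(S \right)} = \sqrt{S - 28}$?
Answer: $\frac{43771}{-177 + \sqrt[4]{2} - i \sqrt{190}} \approx -247.45 + 19.4 i$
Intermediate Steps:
$c = \frac{\sqrt{2}}{2}$ ($c = \frac{\sqrt{3 - 1}}{2} = \frac{\sqrt{2}}{2} \approx 0.70711$)
$R{\left(S \right)} = \sqrt{-28 + S}$
$z{\left(A \right)} = \sqrt{2} \sqrt{A}$ ($z{\left(A \right)} = \sqrt{2 A} = \sqrt{2} \sqrt{A}$)
$U{\left(r,M \right)} = \sqrt[4]{2} - M$ ($U{\left(r,M \right)} = \sqrt{2} \sqrt{\frac{\sqrt{2}}{2}} - M = \sqrt{2} \frac{2^{\frac{3}{4}}}{2} - M = \sqrt[4]{2} - M$)
$\frac{43771}{U{\left(-27,177 \right)} - R{\left(-162 \right)}} = \frac{43771}{\left(\sqrt[4]{2} - 177\right) - \sqrt{-28 - 162}} = \frac{43771}{\left(\sqrt[4]{2} - 177\right) - \sqrt{-190}} = \frac{43771}{\left(-177 + \sqrt[4]{2}\right) - i \sqrt{190}} = \frac{43771}{-177 + \sqrt[4]{2} - i \sqrt{190}}$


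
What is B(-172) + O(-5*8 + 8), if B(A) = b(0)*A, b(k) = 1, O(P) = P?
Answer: -204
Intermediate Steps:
B(A) = A (B(A) = 1*A = A)
B(-172) + O(-5*8 + 8) = -172 + (-5*8 + 8) = -172 + (-40 + 8) = -172 - 32 = -204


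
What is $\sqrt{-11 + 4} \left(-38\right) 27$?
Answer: $- 1026 i \sqrt{7} \approx - 2714.5 i$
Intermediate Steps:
$\sqrt{-11 + 4} \left(-38\right) 27 = \sqrt{-7} \left(-38\right) 27 = i \sqrt{7} \left(-38\right) 27 = - 38 i \sqrt{7} \cdot 27 = - 1026 i \sqrt{7}$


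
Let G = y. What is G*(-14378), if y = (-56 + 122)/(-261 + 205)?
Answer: 33891/2 ≈ 16946.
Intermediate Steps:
y = -33/28 (y = 66/(-56) = 66*(-1/56) = -33/28 ≈ -1.1786)
G = -33/28 ≈ -1.1786
G*(-14378) = -33/28*(-14378) = 33891/2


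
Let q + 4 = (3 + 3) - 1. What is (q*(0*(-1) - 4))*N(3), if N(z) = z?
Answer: -12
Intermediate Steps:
q = 1 (q = -4 + ((3 + 3) - 1) = -4 + (6 - 1) = -4 + 5 = 1)
(q*(0*(-1) - 4))*N(3) = (1*(0*(-1) - 4))*3 = (1*(0 - 4))*3 = (1*(-4))*3 = -4*3 = -12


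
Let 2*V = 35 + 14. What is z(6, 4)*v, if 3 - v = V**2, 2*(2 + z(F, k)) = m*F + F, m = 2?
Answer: -16723/4 ≈ -4180.8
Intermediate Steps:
V = 49/2 (V = (35 + 14)/2 = (1/2)*49 = 49/2 ≈ 24.500)
z(F, k) = -2 + 3*F/2 (z(F, k) = -2 + (2*F + F)/2 = -2 + (3*F)/2 = -2 + 3*F/2)
v = -2389/4 (v = 3 - (49/2)**2 = 3 - 1*2401/4 = 3 - 2401/4 = -2389/4 ≈ -597.25)
z(6, 4)*v = (-2 + (3/2)*6)*(-2389/4) = (-2 + 9)*(-2389/4) = 7*(-2389/4) = -16723/4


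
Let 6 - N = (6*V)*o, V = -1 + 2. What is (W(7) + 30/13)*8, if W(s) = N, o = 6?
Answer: -2880/13 ≈ -221.54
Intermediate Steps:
V = 1
N = -30 (N = 6 - 6*1*6 = 6 - 6*6 = 6 - 1*36 = 6 - 36 = -30)
W(s) = -30
(W(7) + 30/13)*8 = (-30 + 30/13)*8 = -360/13*8 = -2880/13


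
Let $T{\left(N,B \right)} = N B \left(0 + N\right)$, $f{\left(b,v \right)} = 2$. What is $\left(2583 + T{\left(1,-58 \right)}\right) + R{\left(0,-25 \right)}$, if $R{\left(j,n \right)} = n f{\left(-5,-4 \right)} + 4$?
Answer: $2479$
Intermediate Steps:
$T{\left(N,B \right)} = B N^{2}$ ($T{\left(N,B \right)} = B N N = B N^{2}$)
$R{\left(j,n \right)} = 4 + 2 n$ ($R{\left(j,n \right)} = n 2 + 4 = 2 n + 4 = 4 + 2 n$)
$\left(2583 + T{\left(1,-58 \right)}\right) + R{\left(0,-25 \right)} = \left(2583 - 58 \cdot 1^{2}\right) + \left(4 + 2 \left(-25\right)\right) = \left(2583 - 58\right) + \left(4 - 50\right) = \left(2583 - 58\right) - 46 = 2525 - 46 = 2479$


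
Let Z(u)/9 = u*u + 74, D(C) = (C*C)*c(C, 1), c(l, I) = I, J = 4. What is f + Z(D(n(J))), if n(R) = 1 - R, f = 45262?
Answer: 46657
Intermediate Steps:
D(C) = C² (D(C) = (C*C)*1 = C²*1 = C²)
Z(u) = 666 + 9*u² (Z(u) = 9*(u*u + 74) = 9*(u² + 74) = 9*(74 + u²) = 666 + 9*u²)
f + Z(D(n(J))) = 45262 + (666 + 9*((1 - 1*4)²)²) = 45262 + (666 + 9*((1 - 4)²)²) = 45262 + (666 + 9*((-3)²)²) = 45262 + (666 + 9*9²) = 45262 + (666 + 9*81) = 45262 + (666 + 729) = 45262 + 1395 = 46657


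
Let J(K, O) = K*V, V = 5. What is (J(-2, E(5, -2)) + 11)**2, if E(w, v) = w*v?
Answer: 1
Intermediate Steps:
E(w, v) = v*w
J(K, O) = 5*K (J(K, O) = K*5 = 5*K)
(J(-2, E(5, -2)) + 11)**2 = (5*(-2) + 11)**2 = (-10 + 11)**2 = 1**2 = 1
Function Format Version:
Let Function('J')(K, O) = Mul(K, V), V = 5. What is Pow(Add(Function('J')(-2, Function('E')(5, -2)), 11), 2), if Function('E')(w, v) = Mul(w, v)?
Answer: 1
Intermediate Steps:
Function('E')(w, v) = Mul(v, w)
Function('J')(K, O) = Mul(5, K) (Function('J')(K, O) = Mul(K, 5) = Mul(5, K))
Pow(Add(Function('J')(-2, Function('E')(5, -2)), 11), 2) = Pow(Add(Mul(5, -2), 11), 2) = Pow(Add(-10, 11), 2) = Pow(1, 2) = 1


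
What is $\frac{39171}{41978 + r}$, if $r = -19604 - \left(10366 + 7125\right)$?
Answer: $\frac{39171}{4883} \approx 8.0219$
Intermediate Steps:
$r = -37095$ ($r = -19604 - 17491 = -37095$)
$\frac{39171}{41978 + r} = \frac{39171}{41978 - 37095} = \frac{39171}{4883}$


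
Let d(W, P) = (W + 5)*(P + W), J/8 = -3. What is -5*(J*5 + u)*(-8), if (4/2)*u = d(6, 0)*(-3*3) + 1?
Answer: -16660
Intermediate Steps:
J = -24 (J = 8*(-3) = -24)
d(W, P) = (5 + W)*(P + W)
u = -593/2 (u = ((6**2 + 5*0 + 5*6 + 0*6)*(-3*3) + 1)/2 = ((36 + 0 + 30 + 0)*(-9) + 1)/2 = (66*(-9) + 1)/2 = (-594 + 1)/2 = (1/2)*(-593) = -593/2 ≈ -296.50)
-5*(J*5 + u)*(-8) = -5*(-24*5 - 593/2)*(-8) = -5*(-120 - 593/2)*(-8) = -5*(-833/2)*(-8) = (4165/2)*(-8) = -16660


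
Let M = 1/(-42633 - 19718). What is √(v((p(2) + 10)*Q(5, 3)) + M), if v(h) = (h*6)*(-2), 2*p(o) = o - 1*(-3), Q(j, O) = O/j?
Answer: I*√349888310441/62351 ≈ 9.4868*I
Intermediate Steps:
p(o) = 3/2 + o/2 (p(o) = (o - 1*(-3))/2 = (o + 3)/2 = (3 + o)/2 = 3/2 + o/2)
v(h) = -12*h (v(h) = (6*h)*(-2) = -12*h)
M = -1/62351 (M = 1/(-62351) = -1/62351 ≈ -1.6038e-5)
√(v((p(2) + 10)*Q(5, 3)) + M) = √(-12*((3/2 + (½)*2) + 10)*3/5 - 1/62351) = √(-12*((3/2 + 1) + 10)*3*(⅕) - 1/62351) = √(-12*(5/2 + 10)*3/5 - 1/62351) = √(-150*3/5 - 1/62351) = √(-12*15/2 - 1/62351) = √(-90 - 1/62351) = √(-5611591/62351) = I*√349888310441/62351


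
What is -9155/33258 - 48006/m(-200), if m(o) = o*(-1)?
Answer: -399603637/1662900 ≈ -240.31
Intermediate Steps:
m(o) = -o
-9155/33258 - 48006/m(-200) = -9155/33258 - 48006/((-1*(-200))) = -9155*1/33258 - 48006/200 = -9155/33258 - 48006*1/200 = -9155/33258 - 24003/100 = -399603637/1662900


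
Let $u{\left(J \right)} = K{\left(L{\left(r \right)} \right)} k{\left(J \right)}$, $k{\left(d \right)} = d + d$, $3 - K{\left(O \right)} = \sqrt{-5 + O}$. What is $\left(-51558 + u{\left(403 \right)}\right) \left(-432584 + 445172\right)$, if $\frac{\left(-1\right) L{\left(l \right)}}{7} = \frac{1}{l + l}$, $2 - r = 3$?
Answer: $-618574320 - 5072964 i \sqrt{6} \approx -6.1857 \cdot 10^{8} - 1.2426 \cdot 10^{7} i$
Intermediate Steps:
$r = -1$ ($r = 2 - 3 = -1$)
$L{\left(l \right)} = - \frac{7}{2 l}$ ($L{\left(l \right)} = - \frac{7}{l + l} = - \frac{7}{2 l}$)
$K{\left(O \right)} = 3 - \sqrt{-5 + O}$
$k{\left(d \right)} = 2 d$
$u{\left(J \right)} = 2 J \left(3 - \frac{i \sqrt{6}}{2}\right)$ ($u{\left(J \right)} = \left(3 - \sqrt{-5 - \frac{7}{2 \left(-1\right)}}\right) 2 J = \left(3 - \sqrt{-5 - - \frac{7}{2}}\right) 2 J = \left(3 - \sqrt{-5 + \frac{7}{2}}\right) 2 J = \left(3 - \sqrt{- \frac{3}{2}}\right) 2 J = \left(3 - \frac{i \sqrt{6}}{2}\right) 2 J = 2 J \left(3 - \frac{i \sqrt{6}}{2}\right)$)
$\left(-51558 + u{\left(403 \right)}\right) \left(-432584 + 445172\right) = \left(-51558 + 403 \left(6 - i \sqrt{6}\right)\right) \left(-432584 + 445172\right) = \left(-51558 + \left(2418 - 403 i \sqrt{6}\right)\right) 12588 = \left(-49140 - 403 i \sqrt{6}\right) 12588 = -618574320 - 5072964 i \sqrt{6}$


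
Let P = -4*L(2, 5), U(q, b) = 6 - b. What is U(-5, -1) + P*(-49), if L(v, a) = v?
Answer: 399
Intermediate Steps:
P = -8 (P = -4*2 = -8)
U(-5, -1) + P*(-49) = (6 - 1*(-1)) - 8*(-49) = (6 + 1) + 392 = 7 + 392 = 399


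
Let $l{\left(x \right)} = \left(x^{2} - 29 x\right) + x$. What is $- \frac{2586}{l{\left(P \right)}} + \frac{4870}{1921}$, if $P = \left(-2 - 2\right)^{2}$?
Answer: $\frac{983791}{61472} \approx 16.004$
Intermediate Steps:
$P = 16$ ($P = \left(-4\right)^{2} = 16$)
$l{\left(x \right)} = x^{2} - 28 x$
$- \frac{2586}{l{\left(P \right)}} + \frac{4870}{1921} = - \frac{2586}{16 \left(-28 + 16\right)} + \frac{4870}{1921} = - \frac{2586}{16 \left(-12\right)} + 4870 \cdot \frac{1}{1921} = - \frac{2586}{-192} + \frac{4870}{1921} = \left(-2586\right) \left(- \frac{1}{192}\right) + \frac{4870}{1921} = \frac{431}{32} + \frac{4870}{1921} = \frac{983791}{61472}$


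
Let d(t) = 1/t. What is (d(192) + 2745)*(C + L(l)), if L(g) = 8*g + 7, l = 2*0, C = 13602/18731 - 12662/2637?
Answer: 76132169222321/9483580224 ≈ 8027.8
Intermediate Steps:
C = -201303448/49393647 (C = 13602*(1/18731) - 12662*1/2637 = 13602/18731 - 12662/2637 = -201303448/49393647 ≈ -4.0755)
l = 0
L(g) = 7 + 8*g
(d(192) + 2745)*(C + L(l)) = (1/192 + 2745)*(-201303448/49393647 + (7 + 8*0)) = (1/192 + 2745)*(-201303448/49393647 + (7 + 0)) = 527041*(-201303448/49393647 + 7)/192 = (527041/192)*(144452081/49393647) = 76132169222321/9483580224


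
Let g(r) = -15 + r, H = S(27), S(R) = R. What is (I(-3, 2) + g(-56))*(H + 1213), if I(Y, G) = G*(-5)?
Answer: -100440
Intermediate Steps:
H = 27
I(Y, G) = -5*G
(I(-3, 2) + g(-56))*(H + 1213) = (-5*2 + (-15 - 56))*(27 + 1213) = (-10 - 71)*1240 = -81*1240 = -100440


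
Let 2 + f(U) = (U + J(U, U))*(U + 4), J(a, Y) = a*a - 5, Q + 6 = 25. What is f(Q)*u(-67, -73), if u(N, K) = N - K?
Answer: 51738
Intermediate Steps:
Q = 19 (Q = -6 + 25 = 19)
J(a, Y) = -5 + a² (J(a, Y) = a² - 5 = -5 + a²)
f(U) = -2 + (4 + U)*(-5 + U + U²) (f(U) = -2 + (U + (-5 + U²))*(U + 4) = -2 + (-5 + U + U²)*(4 + U) = -2 + (4 + U)*(-5 + U + U²))
f(Q)*u(-67, -73) = (-22 + 19³ - 1*19 + 5*19²)*(-67 - 1*(-73)) = (-22 + 6859 - 19 + 5*361)*(-67 + 73) = (-22 + 6859 - 19 + 1805)*6 = 8623*6 = 51738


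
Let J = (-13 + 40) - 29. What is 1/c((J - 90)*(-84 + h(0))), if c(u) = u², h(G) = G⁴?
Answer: 1/59721984 ≈ 1.6744e-8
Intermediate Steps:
J = -2 (J = 27 - 29 = -2)
1/c((J - 90)*(-84 + h(0))) = 1/(((-2 - 90)*(-84 + 0⁴))²) = 1/((-92*(-84 + 0))²) = 1/((-92*(-84))²) = 1/(7728²) = 1/59721984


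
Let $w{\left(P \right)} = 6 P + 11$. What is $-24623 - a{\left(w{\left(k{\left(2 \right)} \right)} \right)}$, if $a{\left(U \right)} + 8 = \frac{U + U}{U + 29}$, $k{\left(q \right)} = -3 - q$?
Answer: $- \frac{123056}{5} \approx -24611.0$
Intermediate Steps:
$w{\left(P \right)} = 11 + 6 P$
$a{\left(U \right)} = -8 + \frac{2 U}{29 + U}$ ($a{\left(U \right)} = -8 + \frac{U + U}{U + 29} = -8 + \frac{2 U}{29 + U}$)
$-24623 - a{\left(w{\left(k{\left(2 \right)} \right)} \right)} = -24623 - \frac{2 \left(-116 - 3 \left(11 + 6 \left(-3 - 2\right)\right)\right)}{29 + \left(11 + 6 \left(-3 - 2\right)\right)} = -24623 - \frac{2 \left(-116 - 3 \left(11 + 6 \left(-5\right)\right)\right)}{29 + \left(11 + 6 \left(-5\right)\right)} = -24623 - \frac{2 \left(-116 - 3 \left(11 - 30\right)\right)}{29 + \left(11 - 30\right)} = -24623 - \frac{2 \left(-116 - -57\right)}{29 - 19} = -24623 - \frac{2 \left(-116 + 57\right)}{10} = -24623 - 2 \cdot \frac{1}{10} \left(-59\right) = -24623 - - \frac{59}{5} = -24623 + \frac{59}{5} = - \frac{123056}{5}$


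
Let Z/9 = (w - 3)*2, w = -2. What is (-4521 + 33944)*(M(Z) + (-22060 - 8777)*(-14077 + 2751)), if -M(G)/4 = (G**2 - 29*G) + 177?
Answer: 10274991606822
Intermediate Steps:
Z = -90 (Z = 9*((-2 - 3)*2) = 9*(-5*2) = 9*(-10) = -90)
M(G) = -708 - 4*G**2 + 116*G (M(G) = -4*((G**2 - 29*G) + 177) = -4*(177 + G**2 - 29*G) = -708 - 4*G**2 + 116*G)
(-4521 + 33944)*(M(Z) + (-22060 - 8777)*(-14077 + 2751)) = (-4521 + 33944)*((-708 - 4*(-90)**2 + 116*(-90)) + (-22060 - 8777)*(-14077 + 2751)) = 29423*((-708 - 4*8100 - 10440) - 30837*(-11326)) = 29423*((-708 - 32400 - 10440) + 349259862) = 29423*(-43548 + 349259862) = 29423*349216314 = 10274991606822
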